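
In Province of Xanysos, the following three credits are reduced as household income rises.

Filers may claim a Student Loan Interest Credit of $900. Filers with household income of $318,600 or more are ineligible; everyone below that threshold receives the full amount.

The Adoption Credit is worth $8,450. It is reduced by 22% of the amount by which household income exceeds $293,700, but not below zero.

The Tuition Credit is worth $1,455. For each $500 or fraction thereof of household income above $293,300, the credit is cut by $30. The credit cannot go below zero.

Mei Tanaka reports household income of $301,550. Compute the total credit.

Student Loan Interest Credit: $301,550 is below the $318,600 cutoff, so the full $900 applies.
Adoption Credit: 22% of the $7,850 excess over $293,700 is $1,727; credit = $8,450 − $1,727 = $6,723.
Tuition Credit: income exceeds $293,300 by $8,250, which is 17 full-or-partial $500 increments; reduction = 17 × $30 = $510, leaving $945.
Total: $900 + $6,723 + $945 = $8,568.

$8,568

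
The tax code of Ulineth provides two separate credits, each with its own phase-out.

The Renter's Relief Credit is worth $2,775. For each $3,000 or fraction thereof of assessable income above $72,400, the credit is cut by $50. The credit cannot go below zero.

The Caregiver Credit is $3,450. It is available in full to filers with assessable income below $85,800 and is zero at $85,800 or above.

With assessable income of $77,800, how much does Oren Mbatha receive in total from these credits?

$6,125

Renter's Relief Credit: income exceeds $72,400 by $5,400, which is 2 full-or-partial $3,000 increments; reduction = 2 × $50 = $100, leaving $2,675.
Caregiver Credit: $77,800 is below the $85,800 cutoff, so the full $3,450 applies.
Total: $2,675 + $3,450 = $6,125.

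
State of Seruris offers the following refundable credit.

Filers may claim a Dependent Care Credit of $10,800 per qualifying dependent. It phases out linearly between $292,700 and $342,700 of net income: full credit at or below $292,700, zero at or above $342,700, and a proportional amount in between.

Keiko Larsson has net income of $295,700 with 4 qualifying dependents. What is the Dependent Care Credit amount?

$40,608

Dependent Care Credit: base = 4 × $10,800 = $43,200. $295,700 is $3,000 into a $50,000 phase-out range, leaving 47,000/50,000 of the credit: $43,200 × 47,000/50,000 = $40,608.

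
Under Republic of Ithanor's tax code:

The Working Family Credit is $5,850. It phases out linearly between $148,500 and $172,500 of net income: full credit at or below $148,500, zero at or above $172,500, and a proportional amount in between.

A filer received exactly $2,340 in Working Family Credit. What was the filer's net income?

$162,900

$2,340 is 2,340/5,850 of the full $5,850, so 3,510/5,850 of the $24,000 range has been used: income = $148,500 + $24,000 × 3,510/5,850 = $162,900.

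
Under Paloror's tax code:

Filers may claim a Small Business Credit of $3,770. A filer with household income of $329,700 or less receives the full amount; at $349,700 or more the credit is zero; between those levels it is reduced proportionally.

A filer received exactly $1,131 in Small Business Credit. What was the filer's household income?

$343,700

$1,131 is 1,131/3,770 of the full $3,770, so 2,639/3,770 of the $20,000 range has been used: income = $329,700 + $20,000 × 2,639/3,770 = $343,700.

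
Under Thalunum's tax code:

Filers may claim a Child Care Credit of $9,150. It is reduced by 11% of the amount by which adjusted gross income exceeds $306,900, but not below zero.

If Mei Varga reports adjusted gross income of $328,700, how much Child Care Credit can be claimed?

Child Care Credit: 11% of the $21,800 excess over $306,900 is $2,398; credit = $9,150 − $2,398 = $6,752.

$6,752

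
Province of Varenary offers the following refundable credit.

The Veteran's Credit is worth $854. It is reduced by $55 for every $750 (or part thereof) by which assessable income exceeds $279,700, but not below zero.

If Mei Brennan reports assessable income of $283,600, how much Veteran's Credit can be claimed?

Veteran's Credit: income exceeds $279,700 by $3,900, which is 6 full-or-partial $750 increments; reduction = 6 × $55 = $330, leaving $524.

$524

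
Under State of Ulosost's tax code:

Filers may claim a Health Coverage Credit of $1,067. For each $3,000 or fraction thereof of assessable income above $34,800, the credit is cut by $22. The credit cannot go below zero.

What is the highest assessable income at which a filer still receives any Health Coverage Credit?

$178,800

After 48 increments the reduction is 48 × $22 = $1,056, leaving $11; one more increment wipes it out. Increment 48 ends at excess 48 × $3,000 = $144,000, so the highest qualifying income is $34,800 + $144,000 = $178,800.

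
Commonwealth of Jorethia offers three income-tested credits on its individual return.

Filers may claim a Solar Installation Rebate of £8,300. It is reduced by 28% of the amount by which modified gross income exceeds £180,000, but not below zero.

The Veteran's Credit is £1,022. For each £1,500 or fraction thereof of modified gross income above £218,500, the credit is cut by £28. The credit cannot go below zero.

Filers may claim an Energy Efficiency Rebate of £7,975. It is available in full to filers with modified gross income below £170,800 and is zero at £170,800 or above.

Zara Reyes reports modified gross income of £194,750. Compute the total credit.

£5,192

Solar Installation Rebate: 28% of the £14,750 excess over £180,000 is £4,130; credit = £8,300 − £4,130 = £4,170.
Veteran's Credit: £194,750 is at or below the £218,500 threshold, so the full £1,022 applies.
Energy Efficiency Rebate: £194,750 meets or exceeds the £170,800 cutoff, so the credit is £0.
Total: £4,170 + £1,022 + £0 = £5,192.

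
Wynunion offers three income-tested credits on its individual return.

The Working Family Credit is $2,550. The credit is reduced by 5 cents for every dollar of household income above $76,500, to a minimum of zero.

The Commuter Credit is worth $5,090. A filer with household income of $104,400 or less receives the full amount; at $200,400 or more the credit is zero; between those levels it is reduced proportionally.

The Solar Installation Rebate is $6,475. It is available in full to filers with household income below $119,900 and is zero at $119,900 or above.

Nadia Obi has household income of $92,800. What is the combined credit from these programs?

Working Family Credit: 5% of the $16,300 excess over $76,500 is $815; credit = $2,550 − $815 = $1,735.
Commuter Credit: $92,800 is at or below the $104,400 threshold, so the full $5,090 applies.
Solar Installation Rebate: $92,800 is below the $119,900 cutoff, so the full $6,475 applies.
Total: $1,735 + $5,090 + $6,475 = $13,300.

$13,300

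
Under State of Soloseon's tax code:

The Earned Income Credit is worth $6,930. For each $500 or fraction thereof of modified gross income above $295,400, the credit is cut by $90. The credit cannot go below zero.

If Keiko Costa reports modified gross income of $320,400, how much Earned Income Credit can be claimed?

Earned Income Credit: income exceeds $295,400 by $25,000, which is 50 full-or-partial $500 increments; reduction = 50 × $90 = $4,500, leaving $2,430.

$2,430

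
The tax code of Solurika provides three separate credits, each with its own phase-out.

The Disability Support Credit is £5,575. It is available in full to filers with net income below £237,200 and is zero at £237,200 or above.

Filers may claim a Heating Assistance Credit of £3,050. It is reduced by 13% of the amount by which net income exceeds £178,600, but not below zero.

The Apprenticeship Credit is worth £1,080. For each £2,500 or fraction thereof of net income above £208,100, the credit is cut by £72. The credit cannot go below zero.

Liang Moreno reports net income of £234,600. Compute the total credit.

£5,863

Disability Support Credit: £234,600 is below the £237,200 cutoff, so the full £5,575 applies.
Heating Assistance Credit: 13% of the £56,000 excess over £178,600 is £7,280 ≥ base, so the credit is £0.
Apprenticeship Credit: income exceeds £208,100 by £26,500, which is 11 full-or-partial £2,500 increments; reduction = 11 × £72 = £792, leaving £288.
Total: £5,575 + £0 + £288 = £5,863.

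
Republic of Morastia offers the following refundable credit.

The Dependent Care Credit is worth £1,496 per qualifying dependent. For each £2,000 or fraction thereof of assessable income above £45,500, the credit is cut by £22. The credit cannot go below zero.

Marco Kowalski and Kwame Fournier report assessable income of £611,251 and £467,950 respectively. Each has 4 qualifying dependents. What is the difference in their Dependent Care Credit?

Marco (£611,251): Dependent Care Credit: base = 4 × £1,496 = £5,984. income exceeds £45,500 by £565,751 → 283 increments × £22 = £6,226 ≥ base, so the credit is £0.
Kwame (£467,950): Dependent Care Credit: base = 4 × £1,496 = £5,984. income exceeds £45,500 by £422,450, which is 212 full-or-partial £2,000 increments; reduction = 212 × £22 = £4,664, leaving £1,320.
Difference: |£0 − £1,320| = £1,320.

£1,320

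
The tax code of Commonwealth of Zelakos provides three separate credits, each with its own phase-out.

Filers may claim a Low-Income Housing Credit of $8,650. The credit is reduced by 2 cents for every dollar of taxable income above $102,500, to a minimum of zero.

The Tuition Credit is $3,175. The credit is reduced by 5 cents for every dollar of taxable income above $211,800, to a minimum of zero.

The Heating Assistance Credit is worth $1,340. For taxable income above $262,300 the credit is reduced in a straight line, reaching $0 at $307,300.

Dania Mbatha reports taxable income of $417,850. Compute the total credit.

Low-Income Housing Credit: 2% of the $315,350 excess over $102,500 is $6,307; credit = $8,650 − $6,307 = $2,343.
Tuition Credit: 5% of the $206,050 excess over $211,800 is $10,302.50 ≥ base, so the credit is $0.
Heating Assistance Credit: $417,850 is at or above $307,300, so the credit is $0.
Total: $2,343 + $0 + $0 = $2,343.

$2,343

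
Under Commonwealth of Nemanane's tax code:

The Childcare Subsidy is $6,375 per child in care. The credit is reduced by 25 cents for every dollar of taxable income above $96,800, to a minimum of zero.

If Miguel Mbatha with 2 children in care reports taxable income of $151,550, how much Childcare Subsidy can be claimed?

$0

Childcare Subsidy: base = 2 × $6,375 = $12,750. 25% of the $54,750 excess over $96,800 is $13,687.50 ≥ base, so the credit is $0.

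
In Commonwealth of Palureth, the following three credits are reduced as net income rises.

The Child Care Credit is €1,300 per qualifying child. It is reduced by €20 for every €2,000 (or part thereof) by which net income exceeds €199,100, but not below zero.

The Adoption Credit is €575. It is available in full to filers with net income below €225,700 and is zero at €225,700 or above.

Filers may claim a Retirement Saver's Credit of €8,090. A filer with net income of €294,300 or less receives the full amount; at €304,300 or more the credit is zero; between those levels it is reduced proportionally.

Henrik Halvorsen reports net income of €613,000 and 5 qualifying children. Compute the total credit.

€2,360

Child Care Credit: base = 5 × €1,300 = €6,500. income exceeds €199,100 by €413,900, which is 207 full-or-partial €2,000 increments; reduction = 207 × €20 = €4,140, leaving €2,360.
Adoption Credit: €613,000 meets or exceeds the €225,700 cutoff, so the credit is €0.
Retirement Saver's Credit: €613,000 is at or above €304,300, so the credit is €0.
Total: €2,360 + €0 + €0 = €2,360.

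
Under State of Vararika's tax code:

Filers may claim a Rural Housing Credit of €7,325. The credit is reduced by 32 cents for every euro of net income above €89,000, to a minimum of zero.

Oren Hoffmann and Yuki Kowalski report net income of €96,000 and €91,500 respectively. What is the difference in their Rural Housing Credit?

€1,440

Oren (€96,000): Rural Housing Credit: 32% of the €7,000 excess over €89,000 is €2,240; credit = €7,325 − €2,240 = €5,085.
Yuki (€91,500): Rural Housing Credit: 32% of the €2,500 excess over €89,000 is €800; credit = €7,325 − €800 = €6,525.
Difference: |€5,085 − €6,525| = €1,440.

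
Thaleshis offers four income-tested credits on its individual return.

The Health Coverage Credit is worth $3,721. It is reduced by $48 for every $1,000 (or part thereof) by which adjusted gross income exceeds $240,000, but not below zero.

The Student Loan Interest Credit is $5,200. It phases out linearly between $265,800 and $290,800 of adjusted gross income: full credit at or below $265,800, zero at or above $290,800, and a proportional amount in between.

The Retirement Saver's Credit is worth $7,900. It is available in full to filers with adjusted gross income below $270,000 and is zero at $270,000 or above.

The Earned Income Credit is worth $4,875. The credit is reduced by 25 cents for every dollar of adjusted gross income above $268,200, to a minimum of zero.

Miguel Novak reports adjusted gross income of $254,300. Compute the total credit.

Health Coverage Credit: income exceeds $240,000 by $14,300, which is 15 full-or-partial $1,000 increments; reduction = 15 × $48 = $720, leaving $3,001.
Student Loan Interest Credit: $254,300 is at or below the $265,800 threshold, so the full $5,200 applies.
Retirement Saver's Credit: $254,300 is below the $270,000 cutoff, so the full $7,900 applies.
Earned Income Credit: $254,300 is at or below the $268,200 threshold, so the full $4,875 applies.
Total: $3,001 + $5,200 + $7,900 + $4,875 = $20,976.

$20,976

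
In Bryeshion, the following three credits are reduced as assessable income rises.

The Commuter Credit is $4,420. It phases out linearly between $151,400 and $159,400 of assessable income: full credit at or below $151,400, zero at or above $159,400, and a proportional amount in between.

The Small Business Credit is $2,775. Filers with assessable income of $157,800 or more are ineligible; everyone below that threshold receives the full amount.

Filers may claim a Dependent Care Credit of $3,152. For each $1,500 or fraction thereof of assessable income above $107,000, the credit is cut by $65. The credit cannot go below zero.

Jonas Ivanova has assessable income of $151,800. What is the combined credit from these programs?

Commuter Credit: $151,800 is $400 into a $8,000 phase-out range, leaving 7,600/8,000 of the credit: $4,420 × 7,600/8,000 = $4,199.
Small Business Credit: $151,800 is below the $157,800 cutoff, so the full $2,775 applies.
Dependent Care Credit: income exceeds $107,000 by $44,800, which is 30 full-or-partial $1,500 increments; reduction = 30 × $65 = $1,950, leaving $1,202.
Total: $4,199 + $2,775 + $1,202 = $8,176.

$8,176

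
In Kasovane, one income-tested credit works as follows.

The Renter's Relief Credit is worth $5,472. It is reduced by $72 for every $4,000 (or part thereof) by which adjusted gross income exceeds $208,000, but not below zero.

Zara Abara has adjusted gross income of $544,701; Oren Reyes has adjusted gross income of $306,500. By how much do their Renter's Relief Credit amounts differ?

$3,672

Zara ($544,701): Renter's Relief Credit: income exceeds $208,000 by $336,701 → 85 increments × $72 = $6,120 ≥ base, so the credit is $0.
Oren ($306,500): Renter's Relief Credit: income exceeds $208,000 by $98,500, which is 25 full-or-partial $4,000 increments; reduction = 25 × $72 = $1,800, leaving $3,672.
Difference: |$0 − $3,672| = $3,672.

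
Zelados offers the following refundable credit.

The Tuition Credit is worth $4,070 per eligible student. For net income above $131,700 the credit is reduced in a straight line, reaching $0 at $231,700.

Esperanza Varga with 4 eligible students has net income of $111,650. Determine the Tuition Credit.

Tuition Credit: base = 4 × $4,070 = $16,280. $111,650 is at or below the $131,700 threshold, so the full $16,280 applies.

$16,280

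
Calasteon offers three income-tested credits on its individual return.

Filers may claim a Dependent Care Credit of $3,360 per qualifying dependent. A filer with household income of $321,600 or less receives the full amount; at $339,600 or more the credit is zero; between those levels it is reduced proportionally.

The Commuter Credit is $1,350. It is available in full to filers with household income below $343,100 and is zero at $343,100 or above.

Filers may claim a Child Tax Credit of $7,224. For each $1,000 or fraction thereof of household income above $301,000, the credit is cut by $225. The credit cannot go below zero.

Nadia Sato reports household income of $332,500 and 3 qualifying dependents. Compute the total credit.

Dependent Care Credit: base = 3 × $3,360 = $10,080. $332,500 is $10,900 into a $18,000 phase-out range, leaving 7,100/18,000 of the credit: $10,080 × 7,100/18,000 = $3,976.
Commuter Credit: $332,500 is below the $343,100 cutoff, so the full $1,350 applies.
Child Tax Credit: income exceeds $301,000 by $31,500, which is 32 full-or-partial $1,000 increments; reduction = 32 × $225 = $7,200, leaving $24.
Total: $3,976 + $1,350 + $24 = $5,350.

$5,350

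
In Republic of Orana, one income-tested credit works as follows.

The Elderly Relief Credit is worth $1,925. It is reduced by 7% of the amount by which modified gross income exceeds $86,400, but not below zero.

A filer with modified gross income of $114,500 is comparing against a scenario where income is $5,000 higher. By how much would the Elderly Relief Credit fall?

At $114,500 — 7% of the $28,100 excess over $86,400 is $1,967 ≥ base, so the credit is $0.
At $119,500 — 7% of the $33,100 excess over $86,400 is $2,317 ≥ base, so the credit is $0.
Lost: $0 − $0 = $0.

$0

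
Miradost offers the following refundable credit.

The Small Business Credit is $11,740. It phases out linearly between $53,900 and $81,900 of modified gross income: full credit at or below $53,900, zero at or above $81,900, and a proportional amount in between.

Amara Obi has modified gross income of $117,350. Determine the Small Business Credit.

$0

Small Business Credit: $117,350 is at or above $81,900, so the credit is $0.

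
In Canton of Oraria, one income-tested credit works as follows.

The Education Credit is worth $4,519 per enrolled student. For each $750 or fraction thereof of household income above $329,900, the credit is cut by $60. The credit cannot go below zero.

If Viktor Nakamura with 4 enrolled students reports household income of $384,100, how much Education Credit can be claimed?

$13,696

Education Credit: base = 4 × $4,519 = $18,076. income exceeds $329,900 by $54,200, which is 73 full-or-partial $750 increments; reduction = 73 × $60 = $4,380, leaving $13,696.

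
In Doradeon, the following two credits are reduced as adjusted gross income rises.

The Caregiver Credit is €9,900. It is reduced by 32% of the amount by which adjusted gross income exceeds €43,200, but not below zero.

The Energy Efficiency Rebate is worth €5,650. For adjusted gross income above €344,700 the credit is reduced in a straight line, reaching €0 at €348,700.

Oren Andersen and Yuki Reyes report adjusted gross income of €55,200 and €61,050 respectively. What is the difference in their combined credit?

Oren (€55,200): Caregiver Credit: 32% of the €12,000 excess over €43,200 is €3,840; credit = €9,900 − €3,840 = €6,060. Energy Efficiency Rebate: €55,200 is at or below the €344,700 threshold, so the full €5,650 applies. total €6,060 + €5,650 = €11,710
Yuki (€61,050): Caregiver Credit: 32% of the €17,850 excess over €43,200 is €5,712; credit = €9,900 − €5,712 = €4,188. Energy Efficiency Rebate: €61,050 is at or below the €344,700 threshold, so the full €5,650 applies. total €4,188 + €5,650 = €9,838
Difference: |€11,710 − €9,838| = €1,872.

€1,872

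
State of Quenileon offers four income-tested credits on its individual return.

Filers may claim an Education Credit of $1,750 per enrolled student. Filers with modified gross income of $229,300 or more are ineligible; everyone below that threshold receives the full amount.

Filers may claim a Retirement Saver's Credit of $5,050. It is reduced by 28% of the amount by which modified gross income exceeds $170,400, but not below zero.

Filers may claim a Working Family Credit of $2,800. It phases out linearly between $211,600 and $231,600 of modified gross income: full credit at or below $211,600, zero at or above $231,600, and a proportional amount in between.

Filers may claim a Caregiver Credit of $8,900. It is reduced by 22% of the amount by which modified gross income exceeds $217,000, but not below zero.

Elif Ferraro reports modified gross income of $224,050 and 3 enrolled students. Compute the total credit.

Education Credit: base = 3 × $1,750 = $5,250. $224,050 is below the $229,300 cutoff, so the full $5,250 applies.
Retirement Saver's Credit: 28% of the $53,650 excess over $170,400 is $15,022 ≥ base, so the credit is $0.
Working Family Credit: $224,050 is $12,450 into a $20,000 phase-out range, leaving 7,550/20,000 of the credit: $2,800 × 7,550/20,000 = $1,057.
Caregiver Credit: 22% of the $7,050 excess over $217,000 is $1,551; credit = $8,900 − $1,551 = $7,349.
Total: $5,250 + $0 + $1,057 + $7,349 = $13,656.

$13,656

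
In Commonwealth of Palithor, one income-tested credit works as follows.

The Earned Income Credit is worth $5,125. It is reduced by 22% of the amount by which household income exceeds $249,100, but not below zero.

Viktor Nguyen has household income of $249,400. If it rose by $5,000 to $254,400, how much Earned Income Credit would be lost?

At $249,400 — 22% of the $300 excess over $249,100 is $66; credit = $5,125 − $66 = $5,059.
At $254,400 — 22% of the $5,300 excess over $249,100 is $1,166; credit = $5,125 − $1,166 = $3,959.
Lost: $5,059 − $3,959 = $1,100.

$1,100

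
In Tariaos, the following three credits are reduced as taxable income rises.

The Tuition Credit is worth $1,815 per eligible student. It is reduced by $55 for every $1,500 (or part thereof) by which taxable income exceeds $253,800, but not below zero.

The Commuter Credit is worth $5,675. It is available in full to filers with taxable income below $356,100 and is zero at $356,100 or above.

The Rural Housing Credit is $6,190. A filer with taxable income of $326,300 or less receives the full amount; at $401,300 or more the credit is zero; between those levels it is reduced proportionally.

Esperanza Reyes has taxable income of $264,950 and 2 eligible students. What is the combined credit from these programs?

$15,055

Tuition Credit: base = 2 × $1,815 = $3,630. income exceeds $253,800 by $11,150, which is 8 full-or-partial $1,500 increments; reduction = 8 × $55 = $440, leaving $3,190.
Commuter Credit: $264,950 is below the $356,100 cutoff, so the full $5,675 applies.
Rural Housing Credit: $264,950 is at or below the $326,300 threshold, so the full $6,190 applies.
Total: $3,190 + $5,675 + $6,190 = $15,055.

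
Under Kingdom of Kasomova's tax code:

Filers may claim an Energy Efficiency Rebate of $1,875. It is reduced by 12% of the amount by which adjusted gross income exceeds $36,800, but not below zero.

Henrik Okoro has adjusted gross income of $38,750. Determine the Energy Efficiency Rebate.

Energy Efficiency Rebate: 12% of the $1,950 excess over $36,800 is $234; credit = $1,875 − $234 = $1,641.

$1,641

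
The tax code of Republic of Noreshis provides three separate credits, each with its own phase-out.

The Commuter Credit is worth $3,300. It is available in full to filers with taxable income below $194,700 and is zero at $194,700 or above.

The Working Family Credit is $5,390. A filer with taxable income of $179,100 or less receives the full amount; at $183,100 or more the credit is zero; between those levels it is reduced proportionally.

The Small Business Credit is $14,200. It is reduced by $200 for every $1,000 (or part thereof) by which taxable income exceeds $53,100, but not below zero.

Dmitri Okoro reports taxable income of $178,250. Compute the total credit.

$8,690

Commuter Credit: $178,250 is below the $194,700 cutoff, so the full $3,300 applies.
Working Family Credit: $178,250 is at or below the $179,100 threshold, so the full $5,390 applies.
Small Business Credit: income exceeds $53,100 by $125,150 → 126 increments × $200 = $25,200 ≥ base, so the credit is $0.
Total: $3,300 + $5,390 + $0 = $8,690.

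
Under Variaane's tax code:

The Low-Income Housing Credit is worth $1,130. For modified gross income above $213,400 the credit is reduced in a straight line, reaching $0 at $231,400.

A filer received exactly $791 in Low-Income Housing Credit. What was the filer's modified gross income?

$791 is 791/1,130 of the full $1,130, so 339/1,130 of the $18,000 range has been used: income = $213,400 + $18,000 × 339/1,130 = $218,800.

$218,800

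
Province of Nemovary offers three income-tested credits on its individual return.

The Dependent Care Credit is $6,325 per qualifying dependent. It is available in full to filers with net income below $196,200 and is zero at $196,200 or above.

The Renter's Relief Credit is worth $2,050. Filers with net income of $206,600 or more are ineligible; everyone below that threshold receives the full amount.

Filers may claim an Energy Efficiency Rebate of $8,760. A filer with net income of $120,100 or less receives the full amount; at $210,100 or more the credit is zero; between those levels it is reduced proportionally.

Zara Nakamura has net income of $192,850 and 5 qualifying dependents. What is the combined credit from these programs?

$35,354

Dependent Care Credit: base = 5 × $6,325 = $31,625. $192,850 is below the $196,200 cutoff, so the full $31,625 applies.
Renter's Relief Credit: $192,850 is below the $206,600 cutoff, so the full $2,050 applies.
Energy Efficiency Rebate: $192,850 is $72,750 into a $90,000 phase-out range, leaving 17,250/90,000 of the credit: $8,760 × 17,250/90,000 = $1,679.
Total: $31,625 + $2,050 + $1,679 = $35,354.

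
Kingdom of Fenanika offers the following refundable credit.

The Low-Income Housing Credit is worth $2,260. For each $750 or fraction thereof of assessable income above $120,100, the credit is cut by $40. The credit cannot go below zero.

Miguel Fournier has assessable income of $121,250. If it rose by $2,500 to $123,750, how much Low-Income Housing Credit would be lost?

At $121,250 — income exceeds $120,100 by $1,150, which is 2 full-or-partial $750 increments; reduction = 2 × $40 = $80, leaving $2,180.
At $123,750 — income exceeds $120,100 by $3,650, which is 5 full-or-partial $750 increments; reduction = 5 × $40 = $200, leaving $2,060.
Lost: $2,180 − $2,060 = $120.

$120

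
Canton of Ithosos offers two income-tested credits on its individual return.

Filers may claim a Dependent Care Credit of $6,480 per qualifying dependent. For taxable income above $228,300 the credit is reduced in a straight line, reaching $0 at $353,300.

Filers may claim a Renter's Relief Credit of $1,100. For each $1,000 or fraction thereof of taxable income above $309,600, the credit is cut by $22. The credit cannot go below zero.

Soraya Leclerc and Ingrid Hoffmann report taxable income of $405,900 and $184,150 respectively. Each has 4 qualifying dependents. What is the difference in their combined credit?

$27,020

Soraya ($405,900): Dependent Care Credit: base = 4 × $6,480 = $25,920. $405,900 is at or above $353,300, so the credit is $0. Renter's Relief Credit: income exceeds $309,600 by $96,300 → 97 increments × $22 = $2,134 ≥ base, so the credit is $0. total $0 + $0 = $0
Ingrid ($184,150): Dependent Care Credit: base = 4 × $6,480 = $25,920. $184,150 is at or below the $228,300 threshold, so the full $25,920 applies. Renter's Relief Credit: $184,150 is at or below the $309,600 threshold, so the full $1,100 applies. total $25,920 + $1,100 = $27,020
Difference: |$0 − $27,020| = $27,020.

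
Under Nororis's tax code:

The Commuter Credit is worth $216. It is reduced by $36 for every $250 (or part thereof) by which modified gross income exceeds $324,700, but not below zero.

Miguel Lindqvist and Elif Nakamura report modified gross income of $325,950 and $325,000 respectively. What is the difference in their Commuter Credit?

$108

Miguel ($325,950): Commuter Credit: income exceeds $324,700 by $1,250, which is 5 full-or-partial $250 increments; reduction = 5 × $36 = $180, leaving $36.
Elif ($325,000): Commuter Credit: income exceeds $324,700 by $300, which is 2 full-or-partial $250 increments; reduction = 2 × $36 = $72, leaving $144.
Difference: |$36 − $144| = $108.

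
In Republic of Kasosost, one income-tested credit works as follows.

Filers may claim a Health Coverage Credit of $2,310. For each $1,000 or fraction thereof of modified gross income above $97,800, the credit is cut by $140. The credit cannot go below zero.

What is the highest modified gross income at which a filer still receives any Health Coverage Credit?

After 16 increments the reduction is 16 × $140 = $2,240, leaving $70; one more increment wipes it out. Increment 16 ends at excess 16 × $1,000 = $16,000, so the highest qualifying income is $97,800 + $16,000 = $113,800.

$113,800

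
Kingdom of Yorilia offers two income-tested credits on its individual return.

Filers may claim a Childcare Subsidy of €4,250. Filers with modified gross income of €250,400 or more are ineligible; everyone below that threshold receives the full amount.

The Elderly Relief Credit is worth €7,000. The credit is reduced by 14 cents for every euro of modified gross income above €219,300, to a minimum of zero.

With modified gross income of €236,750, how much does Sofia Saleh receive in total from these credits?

€8,807

Childcare Subsidy: €236,750 is below the €250,400 cutoff, so the full €4,250 applies.
Elderly Relief Credit: 14% of the €17,450 excess over €219,300 is €2,443; credit = €7,000 − €2,443 = €4,557.
Total: €4,250 + €4,557 = €8,807.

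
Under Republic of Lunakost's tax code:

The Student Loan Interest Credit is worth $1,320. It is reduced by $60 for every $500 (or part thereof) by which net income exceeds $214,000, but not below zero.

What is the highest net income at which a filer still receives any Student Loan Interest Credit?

$224,500

After 21 increments the reduction is 21 × $60 = $1,260, leaving $60; one more increment wipes it out. Increment 21 ends at excess 21 × $500 = $10,500, so the highest qualifying income is $214,000 + $10,500 = $224,500.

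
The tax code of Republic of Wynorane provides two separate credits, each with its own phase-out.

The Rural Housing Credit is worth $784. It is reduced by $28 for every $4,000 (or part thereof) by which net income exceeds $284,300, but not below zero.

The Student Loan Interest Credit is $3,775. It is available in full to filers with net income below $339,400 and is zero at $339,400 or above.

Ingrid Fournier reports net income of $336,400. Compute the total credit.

$4,167

Rural Housing Credit: income exceeds $284,300 by $52,100, which is 14 full-or-partial $4,000 increments; reduction = 14 × $28 = $392, leaving $392.
Student Loan Interest Credit: $336,400 is below the $339,400 cutoff, so the full $3,775 applies.
Total: $392 + $3,775 = $4,167.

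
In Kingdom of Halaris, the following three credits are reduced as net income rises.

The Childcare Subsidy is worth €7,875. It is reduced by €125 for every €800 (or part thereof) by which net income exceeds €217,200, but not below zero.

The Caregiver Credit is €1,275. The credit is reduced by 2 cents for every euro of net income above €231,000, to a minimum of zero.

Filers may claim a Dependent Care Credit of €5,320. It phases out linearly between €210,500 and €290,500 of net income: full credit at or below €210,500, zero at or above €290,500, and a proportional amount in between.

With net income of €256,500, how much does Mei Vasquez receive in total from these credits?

€4,651

Childcare Subsidy: income exceeds €217,200 by €39,300, which is 50 full-or-partial €800 increments; reduction = 50 × €125 = €6,250, leaving €1,625.
Caregiver Credit: 2% of the €25,500 excess over €231,000 is €510; credit = €1,275 − €510 = €765.
Dependent Care Credit: €256,500 is €46,000 into a €80,000 phase-out range, leaving 34,000/80,000 of the credit: €5,320 × 34,000/80,000 = €2,261.
Total: €1,625 + €765 + €2,261 = €4,651.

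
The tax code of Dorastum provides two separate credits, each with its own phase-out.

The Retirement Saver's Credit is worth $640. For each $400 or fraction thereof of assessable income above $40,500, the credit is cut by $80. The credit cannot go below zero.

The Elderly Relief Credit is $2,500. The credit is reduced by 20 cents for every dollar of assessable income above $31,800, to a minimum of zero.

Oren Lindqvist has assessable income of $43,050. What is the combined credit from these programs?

$330

Retirement Saver's Credit: income exceeds $40,500 by $2,550, which is 7 full-or-partial $400 increments; reduction = 7 × $80 = $560, leaving $80.
Elderly Relief Credit: 20% of the $11,250 excess over $31,800 is $2,250; credit = $2,500 − $2,250 = $250.
Total: $80 + $250 = $330.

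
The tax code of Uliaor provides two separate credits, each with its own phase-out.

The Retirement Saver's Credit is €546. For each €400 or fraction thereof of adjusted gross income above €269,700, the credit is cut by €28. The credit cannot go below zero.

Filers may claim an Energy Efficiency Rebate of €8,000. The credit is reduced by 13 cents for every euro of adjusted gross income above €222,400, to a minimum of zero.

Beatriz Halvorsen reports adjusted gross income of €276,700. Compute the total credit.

€983

Retirement Saver's Credit: income exceeds €269,700 by €7,000, which is 18 full-or-partial €400 increments; reduction = 18 × €28 = €504, leaving €42.
Energy Efficiency Rebate: 13% of the €54,300 excess over €222,400 is €7,059; credit = €8,000 − €7,059 = €941.
Total: €42 + €941 = €983.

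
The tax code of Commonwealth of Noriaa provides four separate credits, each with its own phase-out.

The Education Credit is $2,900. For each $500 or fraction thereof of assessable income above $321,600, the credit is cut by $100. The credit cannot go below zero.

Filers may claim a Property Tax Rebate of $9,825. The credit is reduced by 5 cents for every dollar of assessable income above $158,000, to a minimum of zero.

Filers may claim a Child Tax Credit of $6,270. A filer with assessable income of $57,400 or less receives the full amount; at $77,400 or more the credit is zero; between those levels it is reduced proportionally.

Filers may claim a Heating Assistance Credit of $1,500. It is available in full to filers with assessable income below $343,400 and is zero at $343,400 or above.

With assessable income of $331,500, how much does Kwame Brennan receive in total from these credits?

$3,550

Education Credit: income exceeds $321,600 by $9,900, which is 20 full-or-partial $500 increments; reduction = 20 × $100 = $2,000, leaving $900.
Property Tax Rebate: 5% of the $173,500 excess over $158,000 is $8,675; credit = $9,825 − $8,675 = $1,150.
Child Tax Credit: $331,500 is at or above $77,400, so the credit is $0.
Heating Assistance Credit: $331,500 is below the $343,400 cutoff, so the full $1,500 applies.
Total: $900 + $1,150 + $0 + $1,500 = $3,550.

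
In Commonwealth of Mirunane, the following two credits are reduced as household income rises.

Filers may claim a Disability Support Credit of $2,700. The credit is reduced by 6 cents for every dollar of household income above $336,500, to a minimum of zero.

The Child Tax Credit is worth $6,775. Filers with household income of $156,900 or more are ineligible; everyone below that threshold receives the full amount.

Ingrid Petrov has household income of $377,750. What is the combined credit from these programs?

Disability Support Credit: 6% of the $41,250 excess over $336,500 is $2,475; credit = $2,700 − $2,475 = $225.
Child Tax Credit: $377,750 meets or exceeds the $156,900 cutoff, so the credit is $0.
Total: $225 + $0 = $225.

$225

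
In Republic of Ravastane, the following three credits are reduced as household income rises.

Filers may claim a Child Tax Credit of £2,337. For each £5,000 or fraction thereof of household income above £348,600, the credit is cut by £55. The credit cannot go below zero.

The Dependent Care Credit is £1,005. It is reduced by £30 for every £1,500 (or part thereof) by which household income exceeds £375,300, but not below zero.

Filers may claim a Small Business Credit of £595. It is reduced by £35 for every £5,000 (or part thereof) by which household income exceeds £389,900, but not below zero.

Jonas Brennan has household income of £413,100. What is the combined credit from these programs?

Child Tax Credit: income exceeds £348,600 by £64,500, which is 13 full-or-partial £5,000 increments; reduction = 13 × £55 = £715, leaving £1,622.
Dependent Care Credit: income exceeds £375,300 by £37,800, which is 26 full-or-partial £1,500 increments; reduction = 26 × £30 = £780, leaving £225.
Small Business Credit: income exceeds £389,900 by £23,200, which is 5 full-or-partial £5,000 increments; reduction = 5 × £35 = £175, leaving £420.
Total: £1,622 + £225 + £420 = £2,267.

£2,267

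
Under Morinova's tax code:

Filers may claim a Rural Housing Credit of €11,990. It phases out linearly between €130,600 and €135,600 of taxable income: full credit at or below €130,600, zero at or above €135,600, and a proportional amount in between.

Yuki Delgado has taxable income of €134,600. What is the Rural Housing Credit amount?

€2,398

Rural Housing Credit: €134,600 is €4,000 into a €5,000 phase-out range, leaving 1,000/5,000 of the credit: €11,990 × 1,000/5,000 = €2,398.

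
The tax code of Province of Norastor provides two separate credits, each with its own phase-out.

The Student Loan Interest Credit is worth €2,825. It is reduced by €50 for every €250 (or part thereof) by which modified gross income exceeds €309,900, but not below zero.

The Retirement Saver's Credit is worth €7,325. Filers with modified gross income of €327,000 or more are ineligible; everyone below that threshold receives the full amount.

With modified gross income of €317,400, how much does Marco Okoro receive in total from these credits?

€8,650

Student Loan Interest Credit: income exceeds €309,900 by €7,500, which is 30 full-or-partial €250 increments; reduction = 30 × €50 = €1,500, leaving €1,325.
Retirement Saver's Credit: €317,400 is below the €327,000 cutoff, so the full €7,325 applies.
Total: €1,325 + €7,325 = €8,650.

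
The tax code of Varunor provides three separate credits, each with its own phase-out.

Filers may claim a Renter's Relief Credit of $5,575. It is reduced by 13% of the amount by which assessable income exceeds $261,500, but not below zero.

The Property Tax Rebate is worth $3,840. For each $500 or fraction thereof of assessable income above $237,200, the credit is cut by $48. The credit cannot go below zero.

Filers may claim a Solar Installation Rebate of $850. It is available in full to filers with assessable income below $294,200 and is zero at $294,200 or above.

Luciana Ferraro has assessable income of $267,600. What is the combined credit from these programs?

$6,544

Renter's Relief Credit: 13% of the $6,100 excess over $261,500 is $793; credit = $5,575 − $793 = $4,782.
Property Tax Rebate: income exceeds $237,200 by $30,400, which is 61 full-or-partial $500 increments; reduction = 61 × $48 = $2,928, leaving $912.
Solar Installation Rebate: $267,600 is below the $294,200 cutoff, so the full $850 applies.
Total: $4,782 + $912 + $850 = $6,544.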